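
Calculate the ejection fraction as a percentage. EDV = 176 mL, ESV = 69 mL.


SV = EDV - ESV = 176 - 69 = 107 mL
EF = SV/EDV * 100 = 107/176 * 100
EF = 60.8%


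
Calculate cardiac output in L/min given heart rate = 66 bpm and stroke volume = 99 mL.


CO = HR * SV
CO = 66 * 99 / 1000
CO = 6.534 L/min


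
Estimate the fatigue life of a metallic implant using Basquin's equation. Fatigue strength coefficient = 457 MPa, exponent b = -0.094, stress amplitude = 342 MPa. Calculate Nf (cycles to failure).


sigma_a = sigma_f' * (2Nf)^b
2Nf = (sigma_a/sigma_f')^(1/b)
2Nf = (342/457)^(1/-0.094)
2Nf = 21.840185
Nf = 10.92


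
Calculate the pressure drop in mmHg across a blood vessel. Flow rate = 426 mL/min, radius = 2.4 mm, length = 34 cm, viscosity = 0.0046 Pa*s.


dP = 8*mu*L*Q / (pi*r^4)
Q = 426 mL/min = 7.1e-06 m^3/s
dP = 852.296 Pa = 852.296 / 133.322 mmHg = 6.393 mmHg


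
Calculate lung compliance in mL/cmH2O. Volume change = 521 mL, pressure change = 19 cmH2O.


C = dV / dP
C = 521 / 19
C = 27.42 mL/cmH2O


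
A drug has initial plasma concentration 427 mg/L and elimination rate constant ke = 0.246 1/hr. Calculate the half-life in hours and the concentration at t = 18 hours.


t_half = ln(2) / ke = 0.693147 / 0.246 = 2.818 hr
C(t) = C0 * exp(-ke*t) = 427 * exp(-0.246*18)
C(18) = 5.098 mg/L


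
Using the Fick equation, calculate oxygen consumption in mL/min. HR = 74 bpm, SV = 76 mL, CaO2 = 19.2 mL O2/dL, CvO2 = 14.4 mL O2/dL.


CO = HR*SV = 74*76/1000 = 5.624 L/min
a-v O2 diff = 19.2 - 14.4 = 4.8 mL/dL
VO2 = CO * (CaO2-CvO2) * 10 dL/L
VO2 = 5.624 * 4.8 * 10
VO2 = 270 mL/min


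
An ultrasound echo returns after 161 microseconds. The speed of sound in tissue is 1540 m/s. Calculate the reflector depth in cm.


depth = c * t / 2
t = 161 us = 1.6100e-04 s
depth = 1540 * 1.6100e-04 / 2
depth = 0.12397 m = 12.397 cm


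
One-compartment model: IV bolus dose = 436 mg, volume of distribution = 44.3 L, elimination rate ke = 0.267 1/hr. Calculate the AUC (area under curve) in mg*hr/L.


C0 = Dose/Vd = 436/44.3 = 9.84199 mg/L
AUC = C0/ke = 9.84199/0.267
AUC = 36.86 mg*hr/L


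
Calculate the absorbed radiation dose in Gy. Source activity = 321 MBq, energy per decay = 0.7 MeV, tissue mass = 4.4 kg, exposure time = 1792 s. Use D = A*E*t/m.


A = 321 MBq = 3.2100e+08 Bq
E = 0.7 MeV = 1.1214e-13 J
D = A*E*t/m = 3.2100e+08*1.1214e-13*1792/4.4
D = 0.01466 Gy


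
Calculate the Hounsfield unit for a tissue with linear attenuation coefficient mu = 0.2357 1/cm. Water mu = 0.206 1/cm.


HU = ((mu_tissue - mu_water) / mu_water) * 1000
HU = ((0.2357 - 0.206) / 0.206) * 1000
HU = 144.2


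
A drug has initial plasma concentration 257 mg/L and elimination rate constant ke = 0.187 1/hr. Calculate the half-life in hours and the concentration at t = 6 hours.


t_half = ln(2) / ke = 0.693147 / 0.187 = 3.707 hr
C(t) = C0 * exp(-ke*t) = 257 * exp(-0.187*6)
C(6) = 83.69 mg/L


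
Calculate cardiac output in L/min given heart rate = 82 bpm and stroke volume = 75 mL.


CO = HR * SV
CO = 82 * 75 / 1000
CO = 6.15 L/min


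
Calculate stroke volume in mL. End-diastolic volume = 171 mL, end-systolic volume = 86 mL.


SV = EDV - ESV
SV = 171 - 86
SV = 85 mL


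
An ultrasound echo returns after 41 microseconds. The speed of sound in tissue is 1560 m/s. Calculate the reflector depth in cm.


depth = c * t / 2
t = 41 us = 4.1000e-05 s
depth = 1560 * 4.1000e-05 / 2
depth = 0.03198 m = 3.198 cm


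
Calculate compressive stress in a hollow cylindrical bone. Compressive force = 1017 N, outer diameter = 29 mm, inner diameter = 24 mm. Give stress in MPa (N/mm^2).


A = pi*(r_o^2 - r_i^2)
r_o = 14.5 mm, r_i = 12 mm
A = 208.131 mm^2
sigma = F/A = 1017 / 208.131
sigma = 4.886 MPa


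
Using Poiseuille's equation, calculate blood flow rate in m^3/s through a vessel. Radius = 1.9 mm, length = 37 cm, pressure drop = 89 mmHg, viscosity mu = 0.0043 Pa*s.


Q = pi*r^4*dP / (8*mu*L)
r = 0.0019 m, L = 0.37 m
dP = 89 mmHg = 11865.658 Pa
Q = 3.8168e-05 m^3/s


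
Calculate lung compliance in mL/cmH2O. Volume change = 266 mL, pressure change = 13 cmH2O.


C = dV / dP
C = 266 / 13
C = 20.46 mL/cmH2O


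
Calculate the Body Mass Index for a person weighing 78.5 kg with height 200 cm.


BMI = weight / height^2
height = 200 cm = 2 m
BMI = 78.5 / 2^2
BMI = 19.62 kg/m^2


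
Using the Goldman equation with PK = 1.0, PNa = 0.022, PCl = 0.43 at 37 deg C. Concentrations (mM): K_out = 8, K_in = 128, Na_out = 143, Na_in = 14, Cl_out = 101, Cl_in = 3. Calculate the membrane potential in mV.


Vm = (RT/F)*ln((PK*Ko + PNa*Nao + PCl*Cli)/(PK*Ki + PNa*Nai + PCl*Clo))
Numer = 12.436, Denom = 171.738
Vm = -70.16 mV


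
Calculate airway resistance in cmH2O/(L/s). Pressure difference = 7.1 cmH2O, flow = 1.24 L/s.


R = dP / flow
R = 7.1 / 1.24
R = 5.726 cmH2O/(L/s)


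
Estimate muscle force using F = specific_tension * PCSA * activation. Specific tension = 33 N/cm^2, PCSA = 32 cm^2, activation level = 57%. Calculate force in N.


F = sigma * PCSA * activation
F = 33 * 32 * 0.57
F = 601.9 N


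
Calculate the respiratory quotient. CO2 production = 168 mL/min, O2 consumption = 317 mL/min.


RQ = VCO2 / VO2
RQ = 168 / 317
RQ = 0.53


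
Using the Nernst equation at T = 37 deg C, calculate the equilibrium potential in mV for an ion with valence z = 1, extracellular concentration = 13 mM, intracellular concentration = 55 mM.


E = (RT/(zF)) * ln(C_out/C_in)
T = 37 + 273.15 = 310.15 K
E = (8.314 * 310.15 / (1 * 96485)) * ln(13/55)
E = -38.55 mV


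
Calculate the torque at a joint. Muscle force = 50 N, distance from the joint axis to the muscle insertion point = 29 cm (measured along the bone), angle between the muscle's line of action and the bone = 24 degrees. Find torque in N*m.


Torque = F * d * sin(theta)   (moment arm = d*sin(theta))
d = 29 cm = 0.29 m
Torque = 50 * 0.29 * sin(24)
Torque = 5.898 N*m


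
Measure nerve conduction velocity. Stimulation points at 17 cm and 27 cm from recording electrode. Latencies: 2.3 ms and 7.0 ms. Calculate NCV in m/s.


Distance = (27 - 17) / 100 = 0.1 m
dt = (7.0 - 2.3) / 1000 = 0.0047 s
NCV = dist / dt = 21.28 m/s


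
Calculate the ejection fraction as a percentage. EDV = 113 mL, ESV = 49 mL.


SV = EDV - ESV = 113 - 49 = 64 mL
EF = SV/EDV * 100 = 64/113 * 100
EF = 56.64%


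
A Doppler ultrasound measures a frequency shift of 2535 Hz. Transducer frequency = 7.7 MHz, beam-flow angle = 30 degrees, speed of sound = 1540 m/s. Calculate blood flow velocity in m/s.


v = fd * c / (2 * f0 * cos(theta))
v = 2535 * 1540 / (2 * 7.7000e+06 * cos(30))
v = 0.2927 m/s


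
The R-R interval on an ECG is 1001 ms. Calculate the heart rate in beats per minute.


HR = 60 / RR_interval(s)
RR = 1001 ms = 1.001 s
HR = 60 / 1.001 = 59.94 bpm


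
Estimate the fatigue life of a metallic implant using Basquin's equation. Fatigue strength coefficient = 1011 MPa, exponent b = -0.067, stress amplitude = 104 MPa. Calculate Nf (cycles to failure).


sigma_a = sigma_f' * (2Nf)^b
2Nf = (sigma_a/sigma_f')^(1/b)
2Nf = (104/1011)^(1/-0.067)
2Nf = 5.5214985e+14
Nf = 2.7607e+14


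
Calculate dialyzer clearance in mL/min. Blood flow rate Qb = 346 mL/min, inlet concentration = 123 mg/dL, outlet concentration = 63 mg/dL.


K = Qb * (Cb_in - Cb_out) / Cb_in
K = 346 * (123 - 63) / 123
K = 168.8 mL/min


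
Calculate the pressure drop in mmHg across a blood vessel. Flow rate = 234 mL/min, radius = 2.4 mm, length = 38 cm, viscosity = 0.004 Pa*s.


dP = 8*mu*L*Q / (pi*r^4)
Q = 234 mL/min = 3.9e-06 m^3/s
dP = 454.992 Pa = 454.992 / 133.322 mmHg = 3.413 mmHg


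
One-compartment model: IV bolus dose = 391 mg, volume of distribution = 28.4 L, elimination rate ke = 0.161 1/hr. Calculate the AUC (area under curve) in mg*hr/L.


C0 = Dose/Vd = 391/28.4 = 13.7676 mg/L
AUC = C0/ke = 13.7676/0.161
AUC = 85.51 mg*hr/L


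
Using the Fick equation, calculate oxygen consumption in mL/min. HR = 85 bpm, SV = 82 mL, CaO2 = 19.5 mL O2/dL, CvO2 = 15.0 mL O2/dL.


CO = HR*SV = 85*82/1000 = 6.97 L/min
a-v O2 diff = 19.5 - 15.0 = 4.5 mL/dL
VO2 = CO * (CaO2-CvO2) * 10 dL/L
VO2 = 6.97 * 4.5 * 10
VO2 = 313.6 mL/min


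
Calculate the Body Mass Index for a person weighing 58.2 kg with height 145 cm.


BMI = weight / height^2
height = 145 cm = 1.45 m
BMI = 58.2 / 1.45^2
BMI = 27.68 kg/m^2


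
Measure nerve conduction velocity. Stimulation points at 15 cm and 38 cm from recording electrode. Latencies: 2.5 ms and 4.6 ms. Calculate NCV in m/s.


Distance = (38 - 15) / 100 = 0.23 m
dt = (4.6 - 2.5) / 1000 = 0.0021 s
NCV = dist / dt = 109.5 m/s


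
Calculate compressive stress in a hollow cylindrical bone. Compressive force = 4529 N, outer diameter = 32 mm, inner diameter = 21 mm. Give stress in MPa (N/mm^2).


A = pi*(r_o^2 - r_i^2)
r_o = 16 mm, r_i = 10.5 mm
A = 457.887 mm^2
sigma = F/A = 4529 / 457.887
sigma = 9.891 MPa


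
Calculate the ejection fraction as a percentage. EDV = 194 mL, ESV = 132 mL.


SV = EDV - ESV = 194 - 132 = 62 mL
EF = SV/EDV * 100 = 62/194 * 100
EF = 31.96%


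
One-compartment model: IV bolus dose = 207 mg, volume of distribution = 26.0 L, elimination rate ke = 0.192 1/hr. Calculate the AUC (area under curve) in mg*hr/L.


C0 = Dose/Vd = 207/26.0 = 7.96154 mg/L
AUC = C0/ke = 7.96154/0.192
AUC = 41.47 mg*hr/L


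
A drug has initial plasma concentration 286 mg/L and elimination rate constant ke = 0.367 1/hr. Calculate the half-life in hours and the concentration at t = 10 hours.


t_half = ln(2) / ke = 0.693147 / 0.367 = 1.889 hr
C(t) = C0 * exp(-ke*t) = 286 * exp(-0.367*10)
C(10) = 7.286 mg/L


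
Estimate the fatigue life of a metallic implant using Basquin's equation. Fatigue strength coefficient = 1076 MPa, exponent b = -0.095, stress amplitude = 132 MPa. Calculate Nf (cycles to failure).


sigma_a = sigma_f' * (2Nf)^b
2Nf = (sigma_a/sigma_f')^(1/b)
2Nf = (132/1076)^(1/-0.095)
2Nf = 3.9082517e+09
Nf = 1.9541e+09


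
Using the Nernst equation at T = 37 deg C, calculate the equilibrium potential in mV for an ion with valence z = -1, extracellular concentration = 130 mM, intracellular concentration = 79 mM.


E = (RT/(zF)) * ln(C_out/C_in)
T = 37 + 273.15 = 310.15 K
E = (8.314 * 310.15 / (-1 * 96485)) * ln(130/79)
E = -13.31 mV


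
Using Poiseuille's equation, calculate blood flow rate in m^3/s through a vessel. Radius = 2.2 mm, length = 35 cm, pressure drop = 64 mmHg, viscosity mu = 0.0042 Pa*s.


Q = pi*r^4*dP / (8*mu*L)
r = 0.0022 m, L = 0.35 m
dP = 64 mmHg = 8532.608 Pa
Q = 5.3397e-05 m^3/s


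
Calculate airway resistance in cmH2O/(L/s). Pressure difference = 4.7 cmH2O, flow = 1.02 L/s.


R = dP / flow
R = 4.7 / 1.02
R = 4.608 cmH2O/(L/s)


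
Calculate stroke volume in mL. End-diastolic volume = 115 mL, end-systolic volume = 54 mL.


SV = EDV - ESV
SV = 115 - 54
SV = 61 mL


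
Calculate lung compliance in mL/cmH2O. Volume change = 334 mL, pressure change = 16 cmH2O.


C = dV / dP
C = 334 / 16
C = 20.88 mL/cmH2O


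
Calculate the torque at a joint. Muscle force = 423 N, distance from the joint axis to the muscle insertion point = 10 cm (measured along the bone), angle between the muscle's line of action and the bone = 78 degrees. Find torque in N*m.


Torque = F * d * sin(theta)   (moment arm = d*sin(theta))
d = 10 cm = 0.1 m
Torque = 423 * 0.1 * sin(78)
Torque = 41.38 N*m


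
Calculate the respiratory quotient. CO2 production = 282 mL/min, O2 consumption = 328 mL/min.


RQ = VCO2 / VO2
RQ = 282 / 328
RQ = 0.8598


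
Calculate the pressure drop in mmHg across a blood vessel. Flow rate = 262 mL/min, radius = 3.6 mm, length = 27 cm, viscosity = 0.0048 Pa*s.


dP = 8*mu*L*Q / (pi*r^4)
Q = 262 mL/min = 4.36667e-06 m^3/s
dP = 85.7996 Pa = 85.7996 / 133.322 mmHg = 0.6436 mmHg


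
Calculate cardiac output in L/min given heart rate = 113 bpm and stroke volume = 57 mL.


CO = HR * SV
CO = 113 * 57 / 1000
CO = 6.441 L/min


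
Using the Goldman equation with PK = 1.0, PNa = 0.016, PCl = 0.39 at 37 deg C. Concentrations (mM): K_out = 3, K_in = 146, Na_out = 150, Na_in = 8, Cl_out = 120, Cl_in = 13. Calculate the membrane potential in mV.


Vm = (RT/F)*ln((PK*Ko + PNa*Nao + PCl*Cli)/(PK*Ki + PNa*Nai + PCl*Clo))
Numer = 10.47, Denom = 192.928
Vm = -77.87 mV


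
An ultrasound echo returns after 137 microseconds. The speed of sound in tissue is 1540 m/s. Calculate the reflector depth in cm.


depth = c * t / 2
t = 137 us = 1.3700e-04 s
depth = 1540 * 1.3700e-04 / 2
depth = 0.10549 m = 10.549 cm


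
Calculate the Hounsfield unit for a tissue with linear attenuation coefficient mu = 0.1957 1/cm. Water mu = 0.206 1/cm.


HU = ((mu_tissue - mu_water) / mu_water) * 1000
HU = ((0.1957 - 0.206) / 0.206) * 1000
HU = -50


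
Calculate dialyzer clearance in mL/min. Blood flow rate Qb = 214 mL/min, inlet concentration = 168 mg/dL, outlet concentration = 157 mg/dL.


K = Qb * (Cb_in - Cb_out) / Cb_in
K = 214 * (168 - 157) / 168
K = 14.01 mL/min


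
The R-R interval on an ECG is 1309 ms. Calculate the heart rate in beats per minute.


HR = 60 / RR_interval(s)
RR = 1309 ms = 1.309 s
HR = 60 / 1.309 = 45.84 bpm


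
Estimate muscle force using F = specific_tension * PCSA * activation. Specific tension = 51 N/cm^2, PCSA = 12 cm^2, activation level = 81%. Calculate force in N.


F = sigma * PCSA * activation
F = 51 * 12 * 0.81
F = 495.7 N


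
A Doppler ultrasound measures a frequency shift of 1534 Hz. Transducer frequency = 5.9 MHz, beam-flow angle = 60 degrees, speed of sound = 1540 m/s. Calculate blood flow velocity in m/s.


v = fd * c / (2 * f0 * cos(theta))
v = 1534 * 1540 / (2 * 5.9000e+06 * cos(60))
v = 0.4004 m/s


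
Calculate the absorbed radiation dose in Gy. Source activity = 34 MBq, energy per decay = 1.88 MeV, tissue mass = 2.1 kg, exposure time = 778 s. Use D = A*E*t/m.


A = 34 MBq = 3.4000e+07 Bq
E = 1.88 MeV = 3.01176e-13 J
D = A*E*t/m = 3.4000e+07*3.01176e-13*778/2.1
D = 0.003794 Gy


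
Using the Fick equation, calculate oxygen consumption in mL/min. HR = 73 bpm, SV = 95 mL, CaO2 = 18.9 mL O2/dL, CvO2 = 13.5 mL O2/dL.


CO = HR*SV = 73*95/1000 = 6.935 L/min
a-v O2 diff = 18.9 - 13.5 = 5.4 mL/dL
VO2 = CO * (CaO2-CvO2) * 10 dL/L
VO2 = 6.935 * 5.4 * 10
VO2 = 374.5 mL/min


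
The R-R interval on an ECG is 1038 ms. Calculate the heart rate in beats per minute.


HR = 60 / RR_interval(s)
RR = 1038 ms = 1.038 s
HR = 60 / 1.038 = 57.8 bpm


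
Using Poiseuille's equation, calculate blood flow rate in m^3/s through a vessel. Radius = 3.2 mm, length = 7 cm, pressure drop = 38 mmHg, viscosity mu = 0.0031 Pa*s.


Q = pi*r^4*dP / (8*mu*L)
r = 0.0032 m, L = 0.07 m
dP = 38 mmHg = 5066.236 Pa
Q = 9.6136e-04 m^3/s


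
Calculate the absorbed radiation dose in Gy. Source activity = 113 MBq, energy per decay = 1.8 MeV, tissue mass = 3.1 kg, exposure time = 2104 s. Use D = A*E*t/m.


A = 113 MBq = 1.1300e+08 Bq
E = 1.8 MeV = 2.8836e-13 J
D = A*E*t/m = 1.1300e+08*2.8836e-13*2104/3.1
D = 0.02212 Gy


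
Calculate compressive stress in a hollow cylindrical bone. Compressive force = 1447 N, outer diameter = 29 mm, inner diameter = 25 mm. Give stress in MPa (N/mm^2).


A = pi*(r_o^2 - r_i^2)
r_o = 14.5 mm, r_i = 12.5 mm
A = 169.646 mm^2
sigma = F/A = 1447 / 169.646
sigma = 8.53 MPa


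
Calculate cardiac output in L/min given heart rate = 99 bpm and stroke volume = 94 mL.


CO = HR * SV
CO = 99 * 94 / 1000
CO = 9.306 L/min


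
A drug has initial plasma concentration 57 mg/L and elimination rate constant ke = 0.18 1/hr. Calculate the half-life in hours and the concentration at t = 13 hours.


t_half = ln(2) / ke = 0.693147 / 0.18 = 3.851 hr
C(t) = C0 * exp(-ke*t) = 57 * exp(-0.18*13)
C(13) = 5.491 mg/L


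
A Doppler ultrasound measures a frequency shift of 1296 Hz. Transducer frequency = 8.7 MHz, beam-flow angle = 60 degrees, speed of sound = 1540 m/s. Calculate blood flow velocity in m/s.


v = fd * c / (2 * f0 * cos(theta))
v = 1296 * 1540 / (2 * 8.7000e+06 * cos(60))
v = 0.2294 m/s


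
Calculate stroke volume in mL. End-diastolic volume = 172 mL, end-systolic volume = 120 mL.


SV = EDV - ESV
SV = 172 - 120
SV = 52 mL


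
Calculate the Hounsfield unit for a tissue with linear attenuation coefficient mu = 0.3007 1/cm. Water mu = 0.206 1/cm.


HU = ((mu_tissue - mu_water) / mu_water) * 1000
HU = ((0.3007 - 0.206) / 0.206) * 1000
HU = 459.7


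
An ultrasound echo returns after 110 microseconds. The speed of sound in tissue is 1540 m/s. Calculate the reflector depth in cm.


depth = c * t / 2
t = 110 us = 1.1000e-04 s
depth = 1540 * 1.1000e-04 / 2
depth = 0.0847 m = 8.47 cm


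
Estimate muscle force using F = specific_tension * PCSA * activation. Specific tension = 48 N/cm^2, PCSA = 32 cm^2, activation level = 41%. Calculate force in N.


F = sigma * PCSA * activation
F = 48 * 32 * 0.41
F = 629.8 N


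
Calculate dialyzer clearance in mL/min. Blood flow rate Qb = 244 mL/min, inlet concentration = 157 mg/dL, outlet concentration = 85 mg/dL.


K = Qb * (Cb_in - Cb_out) / Cb_in
K = 244 * (157 - 85) / 157
K = 111.9 mL/min


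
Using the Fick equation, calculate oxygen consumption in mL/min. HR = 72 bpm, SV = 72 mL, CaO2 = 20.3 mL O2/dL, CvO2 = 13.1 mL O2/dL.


CO = HR*SV = 72*72/1000 = 5.184 L/min
a-v O2 diff = 20.3 - 13.1 = 7.2 mL/dL
VO2 = CO * (CaO2-CvO2) * 10 dL/L
VO2 = 5.184 * 7.2 * 10
VO2 = 373.2 mL/min


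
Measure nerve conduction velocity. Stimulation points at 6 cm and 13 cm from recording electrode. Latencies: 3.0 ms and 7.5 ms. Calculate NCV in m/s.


Distance = (13 - 6) / 100 = 0.07 m
dt = (7.5 - 3.0) / 1000 = 0.0045 s
NCV = dist / dt = 15.56 m/s


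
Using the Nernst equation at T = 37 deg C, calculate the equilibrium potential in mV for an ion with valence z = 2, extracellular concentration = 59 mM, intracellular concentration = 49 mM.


E = (RT/(zF)) * ln(C_out/C_in)
T = 37 + 273.15 = 310.15 K
E = (8.314 * 310.15 / (2 * 96485)) * ln(59/49)
E = 2.482 mV


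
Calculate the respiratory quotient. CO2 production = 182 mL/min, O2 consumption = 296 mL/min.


RQ = VCO2 / VO2
RQ = 182 / 296
RQ = 0.6149


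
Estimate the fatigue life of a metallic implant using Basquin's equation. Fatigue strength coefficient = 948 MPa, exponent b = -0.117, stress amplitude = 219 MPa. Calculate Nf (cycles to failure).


sigma_a = sigma_f' * (2Nf)^b
2Nf = (sigma_a/sigma_f')^(1/b)
2Nf = (219/948)^(1/-0.117)
2Nf = 274796.03
Nf = 1.374e+05


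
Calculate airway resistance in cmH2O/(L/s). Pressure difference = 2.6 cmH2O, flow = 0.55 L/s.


R = dP / flow
R = 2.6 / 0.55
R = 4.727 cmH2O/(L/s)


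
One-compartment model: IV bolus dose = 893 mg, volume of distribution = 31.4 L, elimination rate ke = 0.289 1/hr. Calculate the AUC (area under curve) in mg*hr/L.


C0 = Dose/Vd = 893/31.4 = 28.4395 mg/L
AUC = C0/ke = 28.4395/0.289
AUC = 98.41 mg*hr/L


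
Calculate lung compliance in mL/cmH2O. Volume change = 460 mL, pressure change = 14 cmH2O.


C = dV / dP
C = 460 / 14
C = 32.86 mL/cmH2O


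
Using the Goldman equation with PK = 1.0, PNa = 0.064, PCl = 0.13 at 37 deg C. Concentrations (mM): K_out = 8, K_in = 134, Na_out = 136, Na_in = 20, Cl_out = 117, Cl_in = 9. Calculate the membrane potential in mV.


Vm = (RT/F)*ln((PK*Ko + PNa*Nao + PCl*Cli)/(PK*Ki + PNa*Nai + PCl*Clo))
Numer = 17.874, Denom = 150.49
Vm = -56.94 mV


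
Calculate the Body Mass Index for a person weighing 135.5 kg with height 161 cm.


BMI = weight / height^2
height = 161 cm = 1.61 m
BMI = 135.5 / 1.61^2
BMI = 52.27 kg/m^2


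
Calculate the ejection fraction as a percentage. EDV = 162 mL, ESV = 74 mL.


SV = EDV - ESV = 162 - 74 = 88 mL
EF = SV/EDV * 100 = 88/162 * 100
EF = 54.32%


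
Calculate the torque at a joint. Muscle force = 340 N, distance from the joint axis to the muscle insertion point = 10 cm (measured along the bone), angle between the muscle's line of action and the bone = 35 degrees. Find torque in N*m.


Torque = F * d * sin(theta)   (moment arm = d*sin(theta))
d = 10 cm = 0.1 m
Torque = 340 * 0.1 * sin(35)
Torque = 19.5 N*m


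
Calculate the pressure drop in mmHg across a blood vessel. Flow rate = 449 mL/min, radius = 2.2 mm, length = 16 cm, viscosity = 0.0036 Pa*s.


dP = 8*mu*L*Q / (pi*r^4)
Q = 449 mL/min = 7.48333e-06 m^3/s
dP = 468.562 Pa = 468.562 / 133.322 mmHg = 3.515 mmHg


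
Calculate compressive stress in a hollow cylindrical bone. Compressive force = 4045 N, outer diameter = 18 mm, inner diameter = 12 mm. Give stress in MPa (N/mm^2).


A = pi*(r_o^2 - r_i^2)
r_o = 9 mm, r_i = 6 mm
A = 141.372 mm^2
sigma = F/A = 4045 / 141.372
sigma = 28.61 MPa


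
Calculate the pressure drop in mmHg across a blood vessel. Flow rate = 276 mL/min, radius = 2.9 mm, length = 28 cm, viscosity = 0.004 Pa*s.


dP = 8*mu*L*Q / (pi*r^4)
Q = 276 mL/min = 4.6e-06 m^3/s
dP = 185.491 Pa = 185.491 / 133.322 mmHg = 1.391 mmHg


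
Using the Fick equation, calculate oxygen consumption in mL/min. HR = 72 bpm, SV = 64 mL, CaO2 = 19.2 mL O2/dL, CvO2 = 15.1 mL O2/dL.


CO = HR*SV = 72*64/1000 = 4.608 L/min
a-v O2 diff = 19.2 - 15.1 = 4.1 mL/dL
VO2 = CO * (CaO2-CvO2) * 10 dL/L
VO2 = 4.608 * 4.1 * 10
VO2 = 188.9 mL/min


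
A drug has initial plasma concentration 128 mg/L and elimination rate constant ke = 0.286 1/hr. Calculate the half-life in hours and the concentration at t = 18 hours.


t_half = ln(2) / ke = 0.693147 / 0.286 = 2.424 hr
C(t) = C0 * exp(-ke*t) = 128 * exp(-0.286*18)
C(18) = 0.7438 mg/L


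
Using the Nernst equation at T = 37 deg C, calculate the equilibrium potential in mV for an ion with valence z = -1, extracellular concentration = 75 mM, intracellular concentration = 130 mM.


E = (RT/(zF)) * ln(C_out/C_in)
T = 37 + 273.15 = 310.15 K
E = (8.314 * 310.15 / (-1 * 96485)) * ln(75/130)
E = 14.7 mV


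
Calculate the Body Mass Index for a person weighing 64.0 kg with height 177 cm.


BMI = weight / height^2
height = 177 cm = 1.77 m
BMI = 64.0 / 1.77^2
BMI = 20.43 kg/m^2


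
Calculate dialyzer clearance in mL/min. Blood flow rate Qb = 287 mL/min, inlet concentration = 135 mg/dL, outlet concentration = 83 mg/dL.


K = Qb * (Cb_in - Cb_out) / Cb_in
K = 287 * (135 - 83) / 135
K = 110.5 mL/min


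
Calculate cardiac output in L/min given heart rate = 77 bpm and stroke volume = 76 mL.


CO = HR * SV
CO = 77 * 76 / 1000
CO = 5.852 L/min


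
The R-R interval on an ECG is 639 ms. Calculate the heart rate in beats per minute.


HR = 60 / RR_interval(s)
RR = 639 ms = 0.639 s
HR = 60 / 0.639 = 93.9 bpm


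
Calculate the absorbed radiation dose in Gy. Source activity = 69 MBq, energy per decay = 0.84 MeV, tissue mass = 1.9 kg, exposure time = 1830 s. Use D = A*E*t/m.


A = 69 MBq = 6.9000e+07 Bq
E = 0.84 MeV = 1.34568e-13 J
D = A*E*t/m = 6.9000e+07*1.34568e-13*1830/1.9
D = 0.008943 Gy


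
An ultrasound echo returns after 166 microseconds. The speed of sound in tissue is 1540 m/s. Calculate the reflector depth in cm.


depth = c * t / 2
t = 166 us = 1.6600e-04 s
depth = 1540 * 1.6600e-04 / 2
depth = 0.12782 m = 12.782 cm


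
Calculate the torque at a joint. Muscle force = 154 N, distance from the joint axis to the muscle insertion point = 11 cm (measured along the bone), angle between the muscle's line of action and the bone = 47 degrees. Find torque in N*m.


Torque = F * d * sin(theta)   (moment arm = d*sin(theta))
d = 11 cm = 0.11 m
Torque = 154 * 0.11 * sin(47)
Torque = 12.39 N*m


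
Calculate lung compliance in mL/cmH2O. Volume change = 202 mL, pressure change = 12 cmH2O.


C = dV / dP
C = 202 / 12
C = 16.83 mL/cmH2O


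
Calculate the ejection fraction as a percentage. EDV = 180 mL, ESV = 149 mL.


SV = EDV - ESV = 180 - 149 = 31 mL
EF = SV/EDV * 100 = 31/180 * 100
EF = 17.22%


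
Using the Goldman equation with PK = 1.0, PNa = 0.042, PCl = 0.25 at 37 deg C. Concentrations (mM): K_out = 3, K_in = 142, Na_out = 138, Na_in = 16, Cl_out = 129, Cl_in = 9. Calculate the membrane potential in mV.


Vm = (RT/F)*ln((PK*Ko + PNa*Nao + PCl*Cli)/(PK*Ki + PNa*Nai + PCl*Clo))
Numer = 11.046, Denom = 174.922
Vm = -73.82 mV


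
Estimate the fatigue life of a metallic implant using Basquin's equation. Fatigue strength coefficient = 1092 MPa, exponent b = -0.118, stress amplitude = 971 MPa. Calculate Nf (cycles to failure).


sigma_a = sigma_f' * (2Nf)^b
2Nf = (sigma_a/sigma_f')^(1/b)
2Nf = (971/1092)^(1/-0.118)
2Nf = 2.7054049
Nf = 1.353


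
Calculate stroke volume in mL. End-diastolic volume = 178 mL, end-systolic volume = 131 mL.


SV = EDV - ESV
SV = 178 - 131
SV = 47 mL


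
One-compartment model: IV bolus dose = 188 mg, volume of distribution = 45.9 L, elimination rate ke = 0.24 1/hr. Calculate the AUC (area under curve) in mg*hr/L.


C0 = Dose/Vd = 188/45.9 = 4.09586 mg/L
AUC = C0/ke = 4.09586/0.24
AUC = 17.07 mg*hr/L


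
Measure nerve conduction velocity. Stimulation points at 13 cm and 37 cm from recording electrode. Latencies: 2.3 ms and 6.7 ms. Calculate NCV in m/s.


Distance = (37 - 13) / 100 = 0.24 m
dt = (6.7 - 2.3) / 1000 = 0.0044 s
NCV = dist / dt = 54.55 m/s


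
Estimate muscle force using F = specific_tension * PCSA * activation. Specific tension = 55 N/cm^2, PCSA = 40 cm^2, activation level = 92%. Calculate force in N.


F = sigma * PCSA * activation
F = 55 * 40 * 0.92
F = 2024 N


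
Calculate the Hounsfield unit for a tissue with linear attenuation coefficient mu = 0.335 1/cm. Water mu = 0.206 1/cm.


HU = ((mu_tissue - mu_water) / mu_water) * 1000
HU = ((0.335 - 0.206) / 0.206) * 1000
HU = 626.2


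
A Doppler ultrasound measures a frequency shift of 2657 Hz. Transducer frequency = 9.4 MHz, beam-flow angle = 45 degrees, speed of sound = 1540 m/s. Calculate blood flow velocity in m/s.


v = fd * c / (2 * f0 * cos(theta))
v = 2657 * 1540 / (2 * 9.4000e+06 * cos(45))
v = 0.3078 m/s


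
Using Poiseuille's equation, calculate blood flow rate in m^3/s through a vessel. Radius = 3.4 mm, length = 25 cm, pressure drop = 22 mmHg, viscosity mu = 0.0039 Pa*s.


Q = pi*r^4*dP / (8*mu*L)
r = 0.0034 m, L = 0.25 m
dP = 22 mmHg = 2933.084 Pa
Q = 1.5787e-04 m^3/s


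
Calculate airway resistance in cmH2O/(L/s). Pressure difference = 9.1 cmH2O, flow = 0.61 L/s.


R = dP / flow
R = 9.1 / 0.61
R = 14.92 cmH2O/(L/s)


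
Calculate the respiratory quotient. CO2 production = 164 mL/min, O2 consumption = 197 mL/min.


RQ = VCO2 / VO2
RQ = 164 / 197
RQ = 0.8325


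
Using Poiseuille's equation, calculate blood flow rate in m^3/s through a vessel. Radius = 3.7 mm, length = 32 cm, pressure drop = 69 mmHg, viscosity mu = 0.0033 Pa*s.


Q = pi*r^4*dP / (8*mu*L)
r = 0.0037 m, L = 0.32 m
dP = 69 mmHg = 9199.218 Pa
Q = 6.4114e-04 m^3/s


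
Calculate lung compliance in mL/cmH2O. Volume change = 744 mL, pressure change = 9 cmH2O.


C = dV / dP
C = 744 / 9
C = 82.67 mL/cmH2O


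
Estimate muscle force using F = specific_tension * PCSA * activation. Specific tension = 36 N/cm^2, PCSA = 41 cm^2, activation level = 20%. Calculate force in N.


F = sigma * PCSA * activation
F = 36 * 41 * 0.2
F = 295.2 N


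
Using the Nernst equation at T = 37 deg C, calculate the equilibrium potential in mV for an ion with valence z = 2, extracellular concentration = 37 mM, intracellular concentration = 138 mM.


E = (RT/(zF)) * ln(C_out/C_in)
T = 37 + 273.15 = 310.15 K
E = (8.314 * 310.15 / (2 * 96485)) * ln(37/138)
E = -17.59 mV


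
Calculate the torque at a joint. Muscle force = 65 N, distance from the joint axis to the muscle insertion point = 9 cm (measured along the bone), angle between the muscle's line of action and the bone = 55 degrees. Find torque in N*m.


Torque = F * d * sin(theta)   (moment arm = d*sin(theta))
d = 9 cm = 0.09 m
Torque = 65 * 0.09 * sin(55)
Torque = 4.792 N*m


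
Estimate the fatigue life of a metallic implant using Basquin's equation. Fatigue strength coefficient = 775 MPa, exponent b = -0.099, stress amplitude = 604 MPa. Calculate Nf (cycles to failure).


sigma_a = sigma_f' * (2Nf)^b
2Nf = (sigma_a/sigma_f')^(1/b)
2Nf = (604/775)^(1/-0.099)
2Nf = 12.40462
Nf = 6.202


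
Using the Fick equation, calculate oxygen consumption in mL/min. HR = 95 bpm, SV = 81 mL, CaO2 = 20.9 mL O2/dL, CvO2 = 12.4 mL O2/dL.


CO = HR*SV = 95*81/1000 = 7.695 L/min
a-v O2 diff = 20.9 - 12.4 = 8.5 mL/dL
VO2 = CO * (CaO2-CvO2) * 10 dL/L
VO2 = 7.695 * 8.5 * 10
VO2 = 654.1 mL/min


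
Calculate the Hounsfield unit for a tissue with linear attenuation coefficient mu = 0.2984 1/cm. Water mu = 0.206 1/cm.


HU = ((mu_tissue - mu_water) / mu_water) * 1000
HU = ((0.2984 - 0.206) / 0.206) * 1000
HU = 448.5


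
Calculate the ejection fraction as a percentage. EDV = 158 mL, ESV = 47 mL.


SV = EDV - ESV = 158 - 47 = 111 mL
EF = SV/EDV * 100 = 111/158 * 100
EF = 70.25%


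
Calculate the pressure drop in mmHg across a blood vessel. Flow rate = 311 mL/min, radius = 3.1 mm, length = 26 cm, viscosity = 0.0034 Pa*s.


dP = 8*mu*L*Q / (pi*r^4)
Q = 311 mL/min = 5.18333e-06 m^3/s
dP = 126.344 Pa = 126.344 / 133.322 mmHg = 0.9477 mmHg


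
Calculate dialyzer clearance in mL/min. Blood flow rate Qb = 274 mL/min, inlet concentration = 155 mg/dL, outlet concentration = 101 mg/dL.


K = Qb * (Cb_in - Cb_out) / Cb_in
K = 274 * (155 - 101) / 155
K = 95.46 mL/min


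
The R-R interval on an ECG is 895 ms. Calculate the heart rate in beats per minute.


HR = 60 / RR_interval(s)
RR = 895 ms = 0.895 s
HR = 60 / 0.895 = 67.04 bpm


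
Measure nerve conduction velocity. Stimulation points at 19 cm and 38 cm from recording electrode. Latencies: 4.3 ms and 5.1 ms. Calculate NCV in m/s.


Distance = (38 - 19) / 100 = 0.19 m
dt = (5.1 - 4.3) / 1000 = 8.0000e-04 s
NCV = dist / dt = 237.5 m/s


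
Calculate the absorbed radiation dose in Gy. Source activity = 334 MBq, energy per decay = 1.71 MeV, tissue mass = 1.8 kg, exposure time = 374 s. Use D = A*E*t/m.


A = 334 MBq = 3.3400e+08 Bq
E = 1.71 MeV = 2.73942e-13 J
D = A*E*t/m = 3.3400e+08*2.73942e-13*374/1.8
D = 0.01901 Gy


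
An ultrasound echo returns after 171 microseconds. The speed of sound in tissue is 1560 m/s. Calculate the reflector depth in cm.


depth = c * t / 2
t = 171 us = 1.7100e-04 s
depth = 1560 * 1.7100e-04 / 2
depth = 0.13338 m = 13.338 cm


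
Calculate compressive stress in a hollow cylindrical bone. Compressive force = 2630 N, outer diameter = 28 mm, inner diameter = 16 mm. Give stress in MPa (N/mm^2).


A = pi*(r_o^2 - r_i^2)
r_o = 14 mm, r_i = 8 mm
A = 414.69 mm^2
sigma = F/A = 2630 / 414.69
sigma = 6.342 MPa


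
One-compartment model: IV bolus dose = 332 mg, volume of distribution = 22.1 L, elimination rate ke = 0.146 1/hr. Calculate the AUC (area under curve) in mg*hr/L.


C0 = Dose/Vd = 332/22.1 = 15.0226 mg/L
AUC = C0/ke = 15.0226/0.146
AUC = 102.9 mg*hr/L


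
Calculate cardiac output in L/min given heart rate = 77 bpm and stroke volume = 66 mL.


CO = HR * SV
CO = 77 * 66 / 1000
CO = 5.082 L/min


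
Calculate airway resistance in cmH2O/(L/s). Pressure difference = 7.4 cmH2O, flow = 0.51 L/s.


R = dP / flow
R = 7.4 / 0.51
R = 14.51 cmH2O/(L/s)


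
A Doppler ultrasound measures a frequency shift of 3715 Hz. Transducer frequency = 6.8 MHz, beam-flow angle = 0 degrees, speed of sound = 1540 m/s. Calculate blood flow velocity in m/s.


v = fd * c / (2 * f0 * cos(theta))
v = 3715 * 1540 / (2 * 6.8000e+06 * cos(0))
v = 0.4207 m/s


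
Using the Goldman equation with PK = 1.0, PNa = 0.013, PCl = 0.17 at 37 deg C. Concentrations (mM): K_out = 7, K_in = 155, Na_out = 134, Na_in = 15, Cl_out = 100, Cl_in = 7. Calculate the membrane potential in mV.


Vm = (RT/F)*ln((PK*Ko + PNa*Nao + PCl*Cli)/(PK*Ki + PNa*Nai + PCl*Clo))
Numer = 9.932, Denom = 172.195
Vm = -76.24 mV


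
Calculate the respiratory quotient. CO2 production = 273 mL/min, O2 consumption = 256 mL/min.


RQ = VCO2 / VO2
RQ = 273 / 256
RQ = 1.066


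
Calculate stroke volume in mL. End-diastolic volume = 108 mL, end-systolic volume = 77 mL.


SV = EDV - ESV
SV = 108 - 77
SV = 31 mL


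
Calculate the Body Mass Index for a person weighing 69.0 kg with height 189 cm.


BMI = weight / height^2
height = 189 cm = 1.89 m
BMI = 69.0 / 1.89^2
BMI = 19.32 kg/m^2


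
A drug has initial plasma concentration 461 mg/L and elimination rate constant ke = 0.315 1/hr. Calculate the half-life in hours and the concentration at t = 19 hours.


t_half = ln(2) / ke = 0.693147 / 0.315 = 2.2 hr
C(t) = C0 * exp(-ke*t) = 461 * exp(-0.315*19)
C(19) = 1.16 mg/L


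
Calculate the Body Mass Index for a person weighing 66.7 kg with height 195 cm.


BMI = weight / height^2
height = 195 cm = 1.95 m
BMI = 66.7 / 1.95^2
BMI = 17.54 kg/m^2


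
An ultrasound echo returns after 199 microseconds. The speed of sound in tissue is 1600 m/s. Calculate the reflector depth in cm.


depth = c * t / 2
t = 199 us = 1.9900e-04 s
depth = 1600 * 1.9900e-04 / 2
depth = 0.1592 m = 15.92 cm


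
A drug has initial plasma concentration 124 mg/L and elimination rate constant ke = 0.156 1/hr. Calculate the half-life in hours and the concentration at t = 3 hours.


t_half = ln(2) / ke = 0.693147 / 0.156 = 4.443 hr
C(t) = C0 * exp(-ke*t) = 124 * exp(-0.156*3)
C(3) = 77.66 mg/L


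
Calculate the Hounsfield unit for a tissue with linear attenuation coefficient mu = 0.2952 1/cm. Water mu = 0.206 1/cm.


HU = ((mu_tissue - mu_water) / mu_water) * 1000
HU = ((0.2952 - 0.206) / 0.206) * 1000
HU = 433


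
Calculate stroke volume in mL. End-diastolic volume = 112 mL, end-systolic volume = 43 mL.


SV = EDV - ESV
SV = 112 - 43
SV = 69 mL


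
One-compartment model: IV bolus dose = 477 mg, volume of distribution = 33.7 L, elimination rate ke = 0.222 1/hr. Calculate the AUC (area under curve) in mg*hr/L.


C0 = Dose/Vd = 477/33.7 = 14.1543 mg/L
AUC = C0/ke = 14.1543/0.222
AUC = 63.76 mg*hr/L


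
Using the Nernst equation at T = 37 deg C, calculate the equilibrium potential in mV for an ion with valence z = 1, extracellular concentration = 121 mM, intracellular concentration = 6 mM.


E = (RT/(zF)) * ln(C_out/C_in)
T = 37 + 273.15 = 310.15 K
E = (8.314 * 310.15 / (1 * 96485)) * ln(121/6)
E = 80.28 mV


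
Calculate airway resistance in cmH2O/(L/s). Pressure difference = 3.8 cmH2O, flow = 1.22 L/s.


R = dP / flow
R = 3.8 / 1.22
R = 3.115 cmH2O/(L/s)


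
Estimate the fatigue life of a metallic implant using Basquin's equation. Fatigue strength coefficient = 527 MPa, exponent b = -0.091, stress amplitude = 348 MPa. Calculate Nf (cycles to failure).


sigma_a = sigma_f' * (2Nf)^b
2Nf = (sigma_a/sigma_f')^(1/b)
2Nf = (348/527)^(1/-0.091)
2Nf = 95.623474
Nf = 47.81


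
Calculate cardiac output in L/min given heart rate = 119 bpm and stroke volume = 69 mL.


CO = HR * SV
CO = 119 * 69 / 1000
CO = 8.211 L/min


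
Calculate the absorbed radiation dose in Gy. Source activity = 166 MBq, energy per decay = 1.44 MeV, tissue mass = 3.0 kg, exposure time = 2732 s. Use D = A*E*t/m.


A = 166 MBq = 1.6600e+08 Bq
E = 1.44 MeV = 2.30688e-13 J
D = A*E*t/m = 1.6600e+08*2.30688e-13*2732/3.0
D = 0.03487 Gy


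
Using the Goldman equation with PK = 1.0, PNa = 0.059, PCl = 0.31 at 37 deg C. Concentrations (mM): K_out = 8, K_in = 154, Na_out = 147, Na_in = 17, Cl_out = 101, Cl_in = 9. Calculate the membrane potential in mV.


Vm = (RT/F)*ln((PK*Ko + PNa*Nao + PCl*Cli)/(PK*Ki + PNa*Nai + PCl*Clo))
Numer = 19.463, Denom = 186.313
Vm = -60.37 mV


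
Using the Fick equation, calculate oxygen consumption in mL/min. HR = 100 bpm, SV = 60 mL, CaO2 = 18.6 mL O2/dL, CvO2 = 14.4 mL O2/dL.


CO = HR*SV = 100*60/1000 = 6 L/min
a-v O2 diff = 18.6 - 14.4 = 4.2 mL/dL
VO2 = CO * (CaO2-CvO2) * 10 dL/L
VO2 = 6 * 4.2 * 10
VO2 = 252 mL/min


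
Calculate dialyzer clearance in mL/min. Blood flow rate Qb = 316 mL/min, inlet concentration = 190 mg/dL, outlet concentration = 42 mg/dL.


K = Qb * (Cb_in - Cb_out) / Cb_in
K = 316 * (190 - 42) / 190
K = 246.1 mL/min


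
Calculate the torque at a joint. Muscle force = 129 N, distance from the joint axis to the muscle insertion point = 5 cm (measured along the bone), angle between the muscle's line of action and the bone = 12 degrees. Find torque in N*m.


Torque = F * d * sin(theta)   (moment arm = d*sin(theta))
d = 5 cm = 0.05 m
Torque = 129 * 0.05 * sin(12)
Torque = 1.341 N*m


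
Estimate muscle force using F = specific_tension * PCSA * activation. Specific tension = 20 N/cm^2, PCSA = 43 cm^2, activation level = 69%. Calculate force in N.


F = sigma * PCSA * activation
F = 20 * 43 * 0.69
F = 593.4 N


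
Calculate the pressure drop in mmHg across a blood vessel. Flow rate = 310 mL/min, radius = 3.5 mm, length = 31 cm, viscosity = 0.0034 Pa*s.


dP = 8*mu*L*Q / (pi*r^4)
Q = 310 mL/min = 5.16667e-06 m^3/s
dP = 92.4101 Pa = 92.4101 / 133.322 mmHg = 0.6931 mmHg


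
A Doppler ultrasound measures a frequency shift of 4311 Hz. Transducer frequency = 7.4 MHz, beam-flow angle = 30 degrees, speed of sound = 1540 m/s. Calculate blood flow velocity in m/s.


v = fd * c / (2 * f0 * cos(theta))
v = 4311 * 1540 / (2 * 7.4000e+06 * cos(30))
v = 0.518 m/s


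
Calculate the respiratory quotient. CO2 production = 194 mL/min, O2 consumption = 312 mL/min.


RQ = VCO2 / VO2
RQ = 194 / 312
RQ = 0.6218


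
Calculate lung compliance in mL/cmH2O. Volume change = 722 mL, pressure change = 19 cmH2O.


C = dV / dP
C = 722 / 19
C = 38 mL/cmH2O


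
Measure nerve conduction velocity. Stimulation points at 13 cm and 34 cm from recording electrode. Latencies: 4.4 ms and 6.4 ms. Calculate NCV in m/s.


Distance = (34 - 13) / 100 = 0.21 m
dt = (6.4 - 4.4) / 1000 = 0.002 s
NCV = dist / dt = 105 m/s


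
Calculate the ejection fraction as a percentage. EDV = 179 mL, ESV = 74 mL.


SV = EDV - ESV = 179 - 74 = 105 mL
EF = SV/EDV * 100 = 105/179 * 100
EF = 58.66%


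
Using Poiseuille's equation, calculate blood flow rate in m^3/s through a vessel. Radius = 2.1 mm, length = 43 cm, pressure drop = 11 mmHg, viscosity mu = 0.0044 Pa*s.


Q = pi*r^4*dP / (8*mu*L)
r = 0.0021 m, L = 0.43 m
dP = 11 mmHg = 1466.542 Pa
Q = 5.9198e-06 m^3/s


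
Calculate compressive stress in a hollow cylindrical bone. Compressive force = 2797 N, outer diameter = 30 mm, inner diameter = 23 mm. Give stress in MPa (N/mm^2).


A = pi*(r_o^2 - r_i^2)
r_o = 15 mm, r_i = 11.5 mm
A = 291.383 mm^2
sigma = F/A = 2797 / 291.383
sigma = 9.599 MPa


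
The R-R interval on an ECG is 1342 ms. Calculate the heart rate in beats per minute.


HR = 60 / RR_interval(s)
RR = 1342 ms = 1.342 s
HR = 60 / 1.342 = 44.71 bpm


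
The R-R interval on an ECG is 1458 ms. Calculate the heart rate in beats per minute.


HR = 60 / RR_interval(s)
RR = 1458 ms = 1.458 s
HR = 60 / 1.458 = 41.15 bpm


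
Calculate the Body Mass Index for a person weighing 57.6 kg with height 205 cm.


BMI = weight / height^2
height = 205 cm = 2.05 m
BMI = 57.6 / 2.05^2
BMI = 13.71 kg/m^2


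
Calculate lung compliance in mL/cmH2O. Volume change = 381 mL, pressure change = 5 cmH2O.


C = dV / dP
C = 381 / 5
C = 76.2 mL/cmH2O


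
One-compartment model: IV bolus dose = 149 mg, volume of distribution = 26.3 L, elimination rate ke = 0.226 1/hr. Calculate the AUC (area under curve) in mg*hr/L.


C0 = Dose/Vd = 149/26.3 = 5.6654 mg/L
AUC = C0/ke = 5.6654/0.226
AUC = 25.07 mg*hr/L


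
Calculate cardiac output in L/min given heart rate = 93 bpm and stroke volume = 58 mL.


CO = HR * SV
CO = 93 * 58 / 1000
CO = 5.394 L/min
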